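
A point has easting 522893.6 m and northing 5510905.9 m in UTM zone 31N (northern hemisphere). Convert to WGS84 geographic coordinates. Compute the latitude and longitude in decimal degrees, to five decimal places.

Zone 31N: λ₀ = 3°, k₀ = 0.9996, false easting 500000 m.
Meridian distance M = (N − FN)/k₀ = 5513111.1 m.
Inverse transverse Mercator on WGS84 gives φ = 49.75020038°, λ = 3.31780043°.

lat 49.75020°, lon 3.31780°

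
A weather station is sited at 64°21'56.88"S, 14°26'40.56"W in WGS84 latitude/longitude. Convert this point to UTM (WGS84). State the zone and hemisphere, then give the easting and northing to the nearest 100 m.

Zone 28S: E 526800 m, N 2862100 m

Longitude -14.4446° lies in the 6° band [-18°, -12°), giving zone 28; latitude is south of the equator, so 28S.
Zone 28 central meridian λ₀ = 6×28 − 183 = -15°; Δλ = +0.5554°.
Transverse Mercator on WGS84 with k₀ = 0.9996 gives E = 526809.856 m, N = 2862105.551 m.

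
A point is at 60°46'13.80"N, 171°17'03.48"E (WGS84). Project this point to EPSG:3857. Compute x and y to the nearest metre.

x 19067281 m, y 8573316 m

Web Mercator is spherical with R = a = 6378137 m.
x = R·λ = 6378137 × 2.989474992 = 19067281.057 m.
y = R·ln tan(π/4 + φ/2) = 6378137 × 1.344172434 = 8573315.936 m.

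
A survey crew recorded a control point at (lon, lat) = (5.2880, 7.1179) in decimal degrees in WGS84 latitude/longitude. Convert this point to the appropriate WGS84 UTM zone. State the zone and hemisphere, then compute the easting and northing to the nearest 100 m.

Longitude 5.2880° lies in the 6° band [0°, 6°), giving zone 31; latitude is north of the equator, so 31N.
Zone 31 central meridian λ₀ = 6×31 − 183 = 3°; Δλ = +2.2880°.
Transverse Mercator on WGS84 with k₀ = 0.9996 gives E = 752713.539 m, N = 787407.821 m.

Zone 31N: E 752700 m, N 787400 m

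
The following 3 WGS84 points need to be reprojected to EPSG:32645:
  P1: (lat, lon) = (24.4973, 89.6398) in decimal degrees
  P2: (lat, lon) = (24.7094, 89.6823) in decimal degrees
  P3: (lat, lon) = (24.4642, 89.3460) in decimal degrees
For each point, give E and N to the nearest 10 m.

P1: E 767520 m, N 2711840 m; P2: E 771370 m, N 2735430 m; P3: E 737790 m, N 2707640 m

UTM zone 45N: λ₀ = 87°, k₀ = 0.9996.
P1 (24.4973°, 89.6398°) → (767517.578, 2711842.943) m.
P2 (24.7094°, 89.6823°) → (771368.201, 2735427.209) m.
P3 (24.4642°, 89.3460°) → (737794.429, 2707638.340) m.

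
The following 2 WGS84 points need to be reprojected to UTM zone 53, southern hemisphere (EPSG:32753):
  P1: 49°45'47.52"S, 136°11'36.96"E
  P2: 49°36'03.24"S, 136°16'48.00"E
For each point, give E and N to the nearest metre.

UTM zone 53S: λ₀ = 135°, k₀ = 0.9996.
P1 (-49.7632°, 136.1936°) → (585960.222, 4487013.707) m.
P2 (-49.6009°, 136.2800°) → (592489.778, 4504954.692) m.

P1: E 585960 m, N 4487014 m; P2: E 592490 m, N 4504955 m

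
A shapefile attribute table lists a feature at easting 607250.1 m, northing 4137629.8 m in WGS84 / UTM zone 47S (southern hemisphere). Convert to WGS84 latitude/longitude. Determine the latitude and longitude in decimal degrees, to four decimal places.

Zone 47S: λ₀ = 99°, k₀ = 0.9996, false easting 500000 m, false northing 10000000 m.
Meridian distance M = (N − FN)/k₀ = -5864716.1 m.
Inverse transverse Mercator on WGS84 gives φ = -52.90029975°, λ = 100.59450054°.

lat -52.9003°, lon 100.5945°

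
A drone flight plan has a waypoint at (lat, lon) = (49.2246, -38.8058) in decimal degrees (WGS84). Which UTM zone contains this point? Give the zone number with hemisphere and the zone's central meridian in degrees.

Zone 24N, central meridian -39°

UTM zone = ⌊(λ + 180)/6⌋ + 1; -38.8058° ∈ [-42°, -36°) → zone 24.
Hemisphere: N (φ ≥ 0).
Central meridian λ₀ = 6×24 − 183 = -39°.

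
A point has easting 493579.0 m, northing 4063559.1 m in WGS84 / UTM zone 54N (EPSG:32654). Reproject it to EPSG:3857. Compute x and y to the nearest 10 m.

Unproject from UTM 54N (λ₀ = 141°) → φ = 36.71770029°, λ = 140.92809947°.
Web Mercator (R = 6378137 m): x = 15688044.271 m, y = 4399830.557 m.

x 15688040 m, y 4399830 m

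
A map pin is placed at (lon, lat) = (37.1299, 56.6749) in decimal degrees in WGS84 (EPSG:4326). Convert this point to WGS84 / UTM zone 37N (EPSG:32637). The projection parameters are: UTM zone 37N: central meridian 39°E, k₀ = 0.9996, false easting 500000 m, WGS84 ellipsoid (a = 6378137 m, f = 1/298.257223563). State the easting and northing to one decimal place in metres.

E 385414.7 m, N 6282761.0 m

Zone 37 central meridian λ₀ = 6×37 − 183 = 39°; Δλ = -1.8701°.
Transverse Mercator on WGS84 with k₀ = 0.9996 gives E = 385414.691 m, N = 6282760.986 m.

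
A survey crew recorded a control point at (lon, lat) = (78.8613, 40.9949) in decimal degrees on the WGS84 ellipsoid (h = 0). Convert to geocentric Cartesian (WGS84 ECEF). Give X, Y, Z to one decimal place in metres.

WGS84: a = 6378137 m, e² = 0.006694380; N(φ) = a/√(1−e²sin²φ) = 6387343.841 m.
X = (N+h)·cosφ·cosλ = 931336.349 m; Y = (N+h)·cosφ·sinλ = 4730147.220 m; Z = (N(1−e²)+h)·sinφ = 4161995.736 m.

X 931336.3 m, Y 4730147.2 m, Z 4161995.7 m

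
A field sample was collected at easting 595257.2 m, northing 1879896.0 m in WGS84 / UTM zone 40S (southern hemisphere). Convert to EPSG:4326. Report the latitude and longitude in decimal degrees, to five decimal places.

Zone 40S: λ₀ = 57°, k₀ = 0.9996, false easting 500000 m, false northing 10000000 m.
Meridian distance M = (N − FN)/k₀ = -8123353.3 m.
Inverse transverse Mercator on WGS84 gives φ = -73.15489986°, λ = 59.94610104°.

lat -73.15490°, lon 59.94610°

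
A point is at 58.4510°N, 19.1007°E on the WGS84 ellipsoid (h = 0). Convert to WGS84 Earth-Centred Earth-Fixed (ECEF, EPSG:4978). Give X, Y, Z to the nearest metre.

WGS84: a = 6378137 m, e² = 0.006694380; N(φ) = a/√(1−e²sin²φ) = 6393697.990 m.
X = (N+h)·cosφ·cosλ = 3161179.979 m; Y = (N+h)·cosφ·sinλ = 1094699.966 m; Z = (N(1−e²)+h)·sinφ = 5412189.277 m.

X 3161180 m, Y 1094700 m, Z 5412189 m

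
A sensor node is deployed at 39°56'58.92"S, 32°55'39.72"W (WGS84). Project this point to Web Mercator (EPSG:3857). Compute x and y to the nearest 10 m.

x -3665490 m, y -4858640 m

Web Mercator is spherical with R = a = 6378137 m.
x = R·λ = 6378137 × -0.574696780 = -3665494.797 m.
y = R·ln tan(π/4 + φ/2) = 6378137 × -0.761764056 = -4858635.511 m.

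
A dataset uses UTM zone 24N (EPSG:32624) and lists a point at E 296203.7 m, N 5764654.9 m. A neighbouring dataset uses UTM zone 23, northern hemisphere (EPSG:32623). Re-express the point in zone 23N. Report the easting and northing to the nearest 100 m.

UTM 24N → geographic: φ = 51.99509987°, λ = -41.96860055°.
UTM 23N (λ₀ = -45°) forward: E = 708106.522 m, N = 5764832.892 m.

E 708100 m, N 5764800 m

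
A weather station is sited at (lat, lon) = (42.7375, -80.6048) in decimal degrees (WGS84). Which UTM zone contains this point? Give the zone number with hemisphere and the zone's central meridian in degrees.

UTM zone = ⌊(λ + 180)/6⌋ + 1; -80.6048° ∈ [-84°, -78°) → zone 17.
Hemisphere: N (φ ≥ 0).
Central meridian λ₀ = 6×17 − 183 = -81°.

Zone 17N, central meridian -81°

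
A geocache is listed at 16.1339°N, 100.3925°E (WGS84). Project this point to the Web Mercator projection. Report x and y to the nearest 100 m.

x 11175600 m, y 1820200 m

Web Mercator is spherical with R = a = 6378137 m.
x = R·λ = 6378137 × 1.752179669 = 11175641.979 m.
y = R·ln tan(π/4 + φ/2) = 6378137 × 0.285386524 = 1820234.349 m.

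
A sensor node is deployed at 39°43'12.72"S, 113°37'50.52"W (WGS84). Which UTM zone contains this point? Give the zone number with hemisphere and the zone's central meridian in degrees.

UTM zone = ⌊(λ + 180)/6⌋ + 1; -113.6307° ∈ [-114°, -108°) → zone 12.
Hemisphere: S (φ < 0).
Central meridian λ₀ = 6×12 − 183 = -111°.

Zone 12S, central meridian -111°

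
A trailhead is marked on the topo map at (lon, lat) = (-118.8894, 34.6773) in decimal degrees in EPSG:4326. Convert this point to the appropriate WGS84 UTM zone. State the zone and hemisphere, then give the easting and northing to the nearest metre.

Longitude -118.8894° lies in the 6° band [-120°, -114°), giving zone 11; latitude is north of the equator, so 11N.
Zone 11 central meridian λ₀ = 6×11 − 183 = -117°; Δλ = -1.8894°.
Transverse Mercator on WGS84 with k₀ = 0.9996 gives E = 326903.839 m, N = 3838881.974 m.

Zone 11N: E 326904 m, N 3838882 m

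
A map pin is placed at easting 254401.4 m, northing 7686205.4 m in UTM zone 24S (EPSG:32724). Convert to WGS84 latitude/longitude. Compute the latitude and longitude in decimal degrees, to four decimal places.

lat -20.9082°, lon -41.3612°

Zone 24S: λ₀ = -39°, k₀ = 0.9996, false easting 500000 m, false northing 10000000 m.
Meridian distance M = (N − FN)/k₀ = -2314720.5 m.
Inverse transverse Mercator on WGS84 gives φ = -20.90819956°, λ = -41.36119988°.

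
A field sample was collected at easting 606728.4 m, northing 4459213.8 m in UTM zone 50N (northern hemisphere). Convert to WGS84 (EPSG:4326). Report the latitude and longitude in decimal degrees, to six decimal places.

Zone 50N: λ₀ = 117°, k₀ = 0.9996, false easting 500000 m.
Meridian distance M = (N − FN)/k₀ = 4460998.2 m.
Inverse transverse Mercator on WGS84 gives φ = 40.27659988°, λ = 118.25540051°.

lat 40.276600°, lon 118.255401°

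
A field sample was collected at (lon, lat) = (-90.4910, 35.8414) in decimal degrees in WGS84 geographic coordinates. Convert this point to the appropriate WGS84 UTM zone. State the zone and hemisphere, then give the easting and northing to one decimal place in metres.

Zone 15N: E 726605.1 m, N 3969263.9 m

Longitude -90.4910° lies in the 6° band [-96°, -90°), giving zone 15; latitude is north of the equator, so 15N.
Zone 15 central meridian λ₀ = 6×15 − 183 = -93°; Δλ = +2.5090°.
Transverse Mercator on WGS84 with k₀ = 0.9996 gives E = 726605.074 m, N = 3969263.918 m.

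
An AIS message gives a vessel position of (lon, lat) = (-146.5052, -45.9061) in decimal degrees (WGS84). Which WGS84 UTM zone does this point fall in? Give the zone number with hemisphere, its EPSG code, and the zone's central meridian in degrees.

UTM zone = ⌊(λ + 180)/6⌋ + 1; -146.5052° ∈ [-150°, -144°) → zone 6.
Hemisphere: S (φ < 0).
Central meridian λ₀ = 6×6 − 183 = -147°.
EPSG code: 32706.

Zone 6S (EPSG:32706), central meridian -147°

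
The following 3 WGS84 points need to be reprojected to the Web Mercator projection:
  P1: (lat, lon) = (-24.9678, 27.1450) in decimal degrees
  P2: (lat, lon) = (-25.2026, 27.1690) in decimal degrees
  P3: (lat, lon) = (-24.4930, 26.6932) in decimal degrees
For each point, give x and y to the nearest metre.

P1: x 3021768 m, y -2871790 m; P2: x 3024439 m, y -2900650 m; P3: x 2971473 m, y -2813598 m

Web Mercator: x = R·λ, y = R·ln tan(π/4+φ/2), R = 6378137 m.
P1 (-24.9678°, 27.1450°) → (3021767.578, -2871790.098) m.
P2 (-25.2026°, 27.1690°) → (3024439.245, -2900650.060) m.
P3 (-24.4930°, 26.6932°) → (2971473.432, -2813598.416) m.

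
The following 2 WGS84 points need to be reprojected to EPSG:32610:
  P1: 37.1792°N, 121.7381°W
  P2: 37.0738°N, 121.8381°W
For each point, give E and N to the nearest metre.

UTM zone 10N: λ₀ = -123°, k₀ = 0.9996.
P1 (37.1792°, -121.7381°) → (612017.324, 4115497.427) m.
P2 (37.0738°, -121.8381°) → (603283.245, 4103690.666) m.

P1: E 612017 m, N 4115497 m; P2: E 603283 m, N 4103691 m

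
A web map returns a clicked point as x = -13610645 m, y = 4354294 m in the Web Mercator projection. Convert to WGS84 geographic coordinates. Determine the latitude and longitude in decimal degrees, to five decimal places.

lat 36.38910°, lon -122.26650°

R = 6378137 m. λ = x/R = -122.26650430°.
φ = 2·arctan(exp(y/R)) − 90° = 2·arctan(1.97920) − 90° = 36.38910098°.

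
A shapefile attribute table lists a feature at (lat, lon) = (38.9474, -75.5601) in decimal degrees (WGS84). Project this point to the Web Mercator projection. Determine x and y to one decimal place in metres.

Web Mercator is spherical with R = a = 6378137 m.
x = R·λ = 6378137 × -1.318772528 = -8411311.856 m.
y = R·ln tan(π/4 + φ/2) = 6378137 × 0.739109221 = 4714139.872 m.

x -8411311.9 m, y 4714139.9 m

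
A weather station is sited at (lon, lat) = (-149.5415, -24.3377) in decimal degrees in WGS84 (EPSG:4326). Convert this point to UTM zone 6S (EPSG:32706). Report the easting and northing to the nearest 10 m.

Zone 6 central meridian λ₀ = 6×6 − 183 = -147°; Δλ = -2.5415°.
Transverse Mercator on WGS84 with k₀ = 0.9996 gives E = 242124.102 m, N = 7306026.472 m.

E 242120 m, N 7306030 m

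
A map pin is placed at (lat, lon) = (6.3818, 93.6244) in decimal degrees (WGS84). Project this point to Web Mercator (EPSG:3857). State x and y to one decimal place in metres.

x 10422220.5 m, y 711892.2 m

Web Mercator is spherical with R = a = 6378137 m.
x = R·λ = 6378137 × 1.634054040 = 10422220.534 m.
y = R·ln tan(π/4 + φ/2) = 6378137 × 0.111614448 = 711892.240 m.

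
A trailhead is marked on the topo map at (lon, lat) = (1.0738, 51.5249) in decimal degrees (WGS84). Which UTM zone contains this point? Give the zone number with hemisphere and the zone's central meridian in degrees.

UTM zone = ⌊(λ + 180)/6⌋ + 1; 1.0738° ∈ [0°, 6°) → zone 31.
Hemisphere: N (φ ≥ 0).
Central meridian λ₀ = 6×31 − 183 = 3°.

Zone 31N, central meridian 3°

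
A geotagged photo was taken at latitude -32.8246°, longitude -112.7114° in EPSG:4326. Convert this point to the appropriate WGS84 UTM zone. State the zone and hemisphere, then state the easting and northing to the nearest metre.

Zone 12S: E 339803 m, N 6366861 m

Longitude -112.7114° lies in the 6° band [-114°, -108°), giving zone 12; latitude is south of the equator, so 12S.
Zone 12 central meridian λ₀ = 6×12 − 183 = -111°; Δλ = -1.7114°.
Transverse Mercator on WGS84 with k₀ = 0.9996 gives E = 339802.661 m, N = 6366860.502 m.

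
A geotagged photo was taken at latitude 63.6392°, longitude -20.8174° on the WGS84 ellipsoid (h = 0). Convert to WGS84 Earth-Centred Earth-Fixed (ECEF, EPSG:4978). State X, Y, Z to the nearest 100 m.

X 2654300 m, Y -1009200 m, Z 5692000 m

WGS84: a = 6378137 m, e² = 0.006694380; N(φ) = a/√(1−e²sin²φ) = 6395346.190 m.
X = (N+h)·cosφ·cosλ = 2654295.726 m; Y = (N+h)·cosφ·sinλ = -1009194.858 m; Z = (N(1−e²)+h)·sinφ = 5691969.940 m.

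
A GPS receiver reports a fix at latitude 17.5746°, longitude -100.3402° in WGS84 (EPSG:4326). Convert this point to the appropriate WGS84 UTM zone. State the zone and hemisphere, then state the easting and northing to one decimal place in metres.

Longitude -100.3402° lies in the 6° band [-102°, -96°), giving zone 14; latitude is north of the equator, so 14N.
Zone 14 central meridian λ₀ = 6×14 − 183 = -99°; Δλ = -1.3402°.
Transverse Mercator on WGS84 with k₀ = 0.9996 gives E = 357775.944 m, N = 1943624.280 m.

Zone 14N: E 357775.9 m, N 1943624.3 m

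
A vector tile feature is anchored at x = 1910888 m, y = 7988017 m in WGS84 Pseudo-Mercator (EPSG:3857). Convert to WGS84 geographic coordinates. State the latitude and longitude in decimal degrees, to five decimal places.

lat 58.09840°, lon 17.16580°

R = 6378137 m. λ = x/R = 17.16579897°.
φ = 2·arctan(exp(y/R)) − 90° = 2·arctan(3.49875) − 90° = 58.09840109°.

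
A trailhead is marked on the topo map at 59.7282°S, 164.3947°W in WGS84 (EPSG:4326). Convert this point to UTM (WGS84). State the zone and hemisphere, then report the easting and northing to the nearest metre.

Longitude -164.3947° lies in the 6° band [-168°, -162°), giving zone 3; latitude is south of the equator, so 3S.
Zone 3 central meridian λ₀ = 6×3 − 183 = -165°; Δλ = +0.6053°.
Transverse Mercator on WGS84 with k₀ = 0.9996 gives E = 534038.475 m, N = 3378702.643 m.

Zone 3S: E 534038 m, N 3378703 m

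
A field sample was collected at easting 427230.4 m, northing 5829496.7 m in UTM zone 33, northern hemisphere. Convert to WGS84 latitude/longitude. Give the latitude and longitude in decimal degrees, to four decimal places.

lat 52.6106°, lon 13.9253°

Zone 33N: λ₀ = 15°, k₀ = 0.9996, false easting 500000 m.
Meridian distance M = (N − FN)/k₀ = 5831829.4 m.
Inverse transverse Mercator on WGS84 gives φ = 52.61060012°, λ = 13.92530015°.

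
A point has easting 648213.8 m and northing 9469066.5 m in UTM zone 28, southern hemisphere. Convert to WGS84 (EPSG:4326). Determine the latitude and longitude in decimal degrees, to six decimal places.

Zone 28S: λ₀ = -15°, k₀ = 0.9996, false easting 500000 m, false northing 10000000 m.
Meridian distance M = (N − FN)/k₀ = -531146.0 m.
Inverse transverse Mercator on WGS84 gives φ = -4.80209974°, λ = -13.66349975°.

lat -4.802100°, lon -13.663500°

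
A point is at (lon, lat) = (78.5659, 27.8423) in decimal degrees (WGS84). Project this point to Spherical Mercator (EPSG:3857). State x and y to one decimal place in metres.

x 8745916.0 m, y 3229105.9 m

Web Mercator is spherical with R = a = 6378137 m.
x = R·λ = 6378137 × 1.371233635 = 8745915.982 m.
y = R·ln tan(π/4 + φ/2) = 6378137 × 0.506277293 = 3229105.937 m.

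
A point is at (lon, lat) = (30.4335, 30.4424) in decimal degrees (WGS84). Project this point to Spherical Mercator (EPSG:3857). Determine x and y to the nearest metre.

Web Mercator is spherical with R = a = 6378137 m.
x = R·λ = 6378137 × 0.531164778 = 3387841.723 m.
y = R·ln tan(π/4 + φ/2) = 6378137 × 0.558241997 = 3560543.938 m.

x 3387842 m, y 3560544 m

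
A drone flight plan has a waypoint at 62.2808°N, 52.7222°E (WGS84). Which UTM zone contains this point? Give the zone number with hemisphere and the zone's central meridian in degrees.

Zone 39N, central meridian 51°

UTM zone = ⌊(λ + 180)/6⌋ + 1; 52.7222° ∈ [48°, 54°) → zone 39.
Hemisphere: N (φ ≥ 0).
Central meridian λ₀ = 6×39 − 183 = 51°.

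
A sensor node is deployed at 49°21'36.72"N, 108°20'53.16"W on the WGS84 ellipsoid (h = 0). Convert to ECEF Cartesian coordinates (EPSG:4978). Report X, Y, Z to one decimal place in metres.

X -1310191.1 m, Y -3950523.9 m, Z 4816744.6 m

WGS84: a = 6378137 m, e² = 0.006694380; N(φ) = a/√(1−e²sin²φ) = 6390465.449 m.
X = (N+h)·cosφ·cosλ = -1310191.099 m; Y = (N+h)·cosφ·sinλ = -3950523.884 m; Z = (N(1−e²)+h)·sinφ = 4816744.613 m.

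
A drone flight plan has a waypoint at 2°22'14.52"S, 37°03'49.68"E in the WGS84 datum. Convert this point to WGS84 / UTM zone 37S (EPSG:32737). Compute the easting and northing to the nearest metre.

E 284691 m, N 9737814 m

Zone 37 central meridian λ₀ = 6×37 − 183 = 39°; Δλ = -1.9362°.
Transverse Mercator on WGS84 with k₀ = 0.9996 gives E = 284691.467 m, N = 9737814.392 m.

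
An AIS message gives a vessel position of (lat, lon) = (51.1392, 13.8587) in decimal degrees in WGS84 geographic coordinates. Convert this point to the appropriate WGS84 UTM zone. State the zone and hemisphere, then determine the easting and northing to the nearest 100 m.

Zone 33N: E 420200 m, N 5665900 m

Longitude 13.8587° lies in the 6° band [12°, 18°), giving zone 33; latitude is north of the equator, so 33N.
Zone 33 central meridian λ₀ = 6×33 − 183 = 15°; Δλ = -1.1413°.
Transverse Mercator on WGS84 with k₀ = 0.9996 gives E = 420156.422 m, N = 5665923.892 m.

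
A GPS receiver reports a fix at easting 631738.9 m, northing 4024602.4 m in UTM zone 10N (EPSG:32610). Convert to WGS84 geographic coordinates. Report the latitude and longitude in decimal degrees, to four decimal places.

lat 36.3575°, lon -121.5317°

Zone 10N: λ₀ = -123°, k₀ = 0.9996, false easting 500000 m.
Meridian distance M = (N − FN)/k₀ = 4026212.9 m.
Inverse transverse Mercator on WGS84 gives φ = 36.35749970°, λ = -121.53169952°.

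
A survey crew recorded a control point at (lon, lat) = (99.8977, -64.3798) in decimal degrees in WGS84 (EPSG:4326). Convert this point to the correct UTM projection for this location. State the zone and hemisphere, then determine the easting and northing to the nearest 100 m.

Zone 47S: E 543300 m, N 2860400 m

Longitude 99.8977° lies in the 6° band [96°, 102°), giving zone 47; latitude is south of the equator, so 47S.
Zone 47 central meridian λ₀ = 6×47 − 183 = 99°; Δλ = +0.8977°.
Transverse Mercator on WGS84 with k₀ = 0.9996 gives E = 543310.384 m, N = 2860356.626 m.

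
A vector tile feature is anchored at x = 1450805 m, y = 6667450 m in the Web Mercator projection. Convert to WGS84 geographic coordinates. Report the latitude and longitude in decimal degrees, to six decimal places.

R = 6378137 m. λ = x/R = 13.03280306°.
φ = 2·arctan(exp(y/R)) − 90° = 2·arctan(2.84442) − 90° = 51.26020116°.

lat 51.260201°, lon 13.032803°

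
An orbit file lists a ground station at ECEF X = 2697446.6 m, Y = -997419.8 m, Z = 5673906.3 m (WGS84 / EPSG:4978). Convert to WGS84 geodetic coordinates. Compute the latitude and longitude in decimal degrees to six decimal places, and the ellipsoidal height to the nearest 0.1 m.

λ = atan2(Y, X) = -20.29260081°; p = √(X²+Y²) = 2875945.8 m.
Bowring's method on WGS84 (a = 6378137 m, b = 6356752.314 m) gives φ = 63.27570015°, h = 47.815 m.

lat 63.275700°, lon -20.292601°, h 47.8 m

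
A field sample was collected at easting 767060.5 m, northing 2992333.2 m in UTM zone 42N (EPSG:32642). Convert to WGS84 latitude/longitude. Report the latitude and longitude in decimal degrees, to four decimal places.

Zone 42N: λ₀ = 69°, k₀ = 0.9996, false easting 500000 m.
Meridian distance M = (N − FN)/k₀ = 2993530.6 m.
Inverse transverse Mercator on WGS84 gives φ = 27.02749978°, λ = 71.69179975°.

lat 27.0275°, lon 71.6918°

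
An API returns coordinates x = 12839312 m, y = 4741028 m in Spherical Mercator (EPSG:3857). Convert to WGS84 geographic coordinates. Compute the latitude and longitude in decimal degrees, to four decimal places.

R = 6378137 m. λ = x/R = 115.33750207°.
φ = 2·arctan(exp(y/R)) − 90° = 2·arctan(2.10292) − 90° = 39.13500241°.

lat 39.1350°, lon 115.3375°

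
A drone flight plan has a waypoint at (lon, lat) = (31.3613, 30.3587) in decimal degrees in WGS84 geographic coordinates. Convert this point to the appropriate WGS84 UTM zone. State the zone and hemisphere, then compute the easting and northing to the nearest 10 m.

Longitude 31.3613° lies in the 6° band [30°, 36°), giving zone 36; latitude is north of the equator, so 36N.
Zone 36 central meridian λ₀ = 6×36 − 183 = 33°; Δλ = -1.6387°.
Transverse Mercator on WGS84 with k₀ = 0.9996 gives E = 342512.085 m, N = 3359671.755 m.

Zone 36N: E 342510 m, N 3359670 m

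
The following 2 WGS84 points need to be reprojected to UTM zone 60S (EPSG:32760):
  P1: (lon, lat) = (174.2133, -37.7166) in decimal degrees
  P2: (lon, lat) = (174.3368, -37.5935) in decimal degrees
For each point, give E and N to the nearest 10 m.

UTM zone 60S: λ₀ = 177°, k₀ = 0.9996.
P1 (-37.7166°, 174.2133°) → (254372.055, 5821972.192) m.
P2 (-37.5935°, 174.3368°) → (264871.540, 5835950.381) m.

P1: E 254370 m, N 5821970 m; P2: E 264870 m, N 5835950 m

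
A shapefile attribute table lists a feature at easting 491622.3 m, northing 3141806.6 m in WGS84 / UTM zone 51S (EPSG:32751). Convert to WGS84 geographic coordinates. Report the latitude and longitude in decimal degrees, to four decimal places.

Zone 51S: λ₀ = 123°, k₀ = 0.9996, false easting 500000 m, false northing 10000000 m.
Meridian distance M = (N − FN)/k₀ = -6860937.8 m.
Inverse transverse Mercator on WGS84 gives φ = -61.85640004°, λ = 122.84079957°.

lat -61.8564°, lon 122.8408°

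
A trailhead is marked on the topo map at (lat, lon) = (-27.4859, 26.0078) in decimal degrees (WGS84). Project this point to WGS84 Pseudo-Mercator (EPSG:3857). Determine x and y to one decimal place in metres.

Web Mercator is spherical with R = a = 6378137 m.
x = R·λ = 6378137 × 0.453921741 = 2895175.053 m.
y = R·ln tan(π/4 + φ/2) = 6378137 × -0.499254062 = -3184310.803 m.

x 2895175.1 m, y -3184310.8 m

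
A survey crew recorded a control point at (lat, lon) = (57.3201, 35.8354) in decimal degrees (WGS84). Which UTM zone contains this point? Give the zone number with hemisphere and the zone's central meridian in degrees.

UTM zone = ⌊(λ + 180)/6⌋ + 1; 35.8354° ∈ [30°, 36°) → zone 36.
Hemisphere: N (φ ≥ 0).
Central meridian λ₀ = 6×36 − 183 = 33°.

Zone 36N, central meridian 33°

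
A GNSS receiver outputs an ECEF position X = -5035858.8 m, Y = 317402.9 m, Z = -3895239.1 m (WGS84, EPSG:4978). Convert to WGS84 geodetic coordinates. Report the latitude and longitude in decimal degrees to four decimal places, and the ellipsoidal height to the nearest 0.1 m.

lat -37.8532°, lon 176.3935°, h 4315.1 m

λ = atan2(Y, X) = 176.39350052°; p = √(X²+Y²) = 5045851.6 m.
Bowring's method on WGS84 (a = 6378137 m, b = 6356752.314 m) gives φ = -37.85319987°, h = 4315.0501 m.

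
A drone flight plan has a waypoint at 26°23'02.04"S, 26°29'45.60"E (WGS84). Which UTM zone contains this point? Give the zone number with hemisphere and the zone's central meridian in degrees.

UTM zone = ⌊(λ + 180)/6⌋ + 1; 26.4960° ∈ [24°, 30°) → zone 35.
Hemisphere: S (φ < 0).
Central meridian λ₀ = 6×35 − 183 = 27°.

Zone 35S, central meridian 27°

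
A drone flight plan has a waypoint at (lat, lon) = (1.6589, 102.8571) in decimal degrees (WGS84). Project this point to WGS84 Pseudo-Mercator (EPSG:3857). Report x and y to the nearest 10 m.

x 11450000 m, y 184690 m

Web Mercator is spherical with R = a = 6378137 m.
x = R·λ = 6378137 × 1.795195054 = 11449999.996 m.
y = R·ln tan(π/4 + φ/2) = 6378137 × 0.028957313 = 184693.710 m.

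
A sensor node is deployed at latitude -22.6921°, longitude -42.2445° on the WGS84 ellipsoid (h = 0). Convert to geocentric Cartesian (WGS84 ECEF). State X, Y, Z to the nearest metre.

WGS84: a = 6378137 m, e² = 0.006694380; N(φ) = a/√(1−e²sin²φ) = 6381316.623 m.
X = (N+h)·cosφ·cosλ = 4358301.036 m; Y = (N+h)·cosφ·sinλ = -3958038.448 m; Z = (N(1−e²)+h)·sinφ = -2445296.843 m.

X 4358301 m, Y -3958038 m, Z -2445297 m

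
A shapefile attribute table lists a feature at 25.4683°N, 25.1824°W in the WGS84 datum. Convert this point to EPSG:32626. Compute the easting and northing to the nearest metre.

Zone 26 central meridian λ₀ = 6×26 − 183 = -27°; Δλ = +1.8176°.
Transverse Mercator on WGS84 with k₀ = 0.9996 gives E = 682731.636 m, N = 2818050.207 m.

E 682732 m, N 2818050 m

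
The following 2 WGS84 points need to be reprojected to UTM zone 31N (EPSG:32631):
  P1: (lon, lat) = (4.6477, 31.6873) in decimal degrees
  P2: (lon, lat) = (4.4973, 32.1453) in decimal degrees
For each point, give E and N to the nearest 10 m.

P1: E 656170 m, N 3506960 m; P2: E 641210 m, N 3557520 m

UTM zone 31N: λ₀ = 3°, k₀ = 0.9996.
P1 (31.6873°, 4.6477°) → (656169.672, 3506955.860) m.
P2 (32.1453°, 4.4973°) → (641211.528, 3557523.158) m.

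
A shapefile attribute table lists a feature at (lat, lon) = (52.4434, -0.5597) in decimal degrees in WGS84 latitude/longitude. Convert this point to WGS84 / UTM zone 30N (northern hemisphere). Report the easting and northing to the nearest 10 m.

E 665850 m, N 5813160 m

Zone 30 central meridian λ₀ = 6×30 − 183 = -3°; Δλ = +2.4403°.
Transverse Mercator on WGS84 with k₀ = 0.9996 gives E = 665854.854 m, N = 5813157.014 m.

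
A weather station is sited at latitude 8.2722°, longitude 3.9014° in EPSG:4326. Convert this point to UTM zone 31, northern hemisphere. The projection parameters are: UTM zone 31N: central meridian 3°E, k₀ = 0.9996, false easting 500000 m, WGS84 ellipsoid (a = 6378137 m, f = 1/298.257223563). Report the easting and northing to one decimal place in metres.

E 599270.5 m, N 914502.5 m

Zone 31 central meridian λ₀ = 6×31 − 183 = 3°; Δλ = +0.9014°.
Transverse Mercator on WGS84 with k₀ = 0.9996 gives E = 599270.498 m, N = 914502.540 m.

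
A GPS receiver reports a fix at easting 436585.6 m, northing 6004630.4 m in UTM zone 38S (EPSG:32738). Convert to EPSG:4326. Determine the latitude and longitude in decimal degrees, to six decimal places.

lat -36.100900°, lon 44.295500°

Zone 38S: λ₀ = 45°, k₀ = 0.9996, false easting 500000 m, false northing 10000000 m.
Meridian distance M = (N − FN)/k₀ = -3996968.4 m.
Inverse transverse Mercator on WGS84 gives φ = -36.10090043°, λ = 44.29550023°.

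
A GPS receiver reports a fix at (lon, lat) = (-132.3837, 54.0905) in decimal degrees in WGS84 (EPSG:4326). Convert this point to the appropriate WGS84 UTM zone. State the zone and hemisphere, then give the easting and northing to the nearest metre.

Zone 8N: E 671107 m, N 5996756 m

Longitude -132.3837° lies in the 6° band [-138°, -132°), giving zone 8; latitude is north of the equator, so 8N.
Zone 8 central meridian λ₀ = 6×8 − 183 = -135°; Δλ = +2.6163°.
Transverse Mercator on WGS84 with k₀ = 0.9996 gives E = 671106.554 m, N = 5996755.891 m.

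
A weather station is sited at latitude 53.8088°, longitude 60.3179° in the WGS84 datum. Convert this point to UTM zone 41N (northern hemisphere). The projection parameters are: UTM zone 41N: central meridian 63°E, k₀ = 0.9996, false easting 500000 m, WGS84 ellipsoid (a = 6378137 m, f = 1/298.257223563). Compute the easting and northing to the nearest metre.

E 323404 m, N 5965586 m

Zone 41 central meridian λ₀ = 6×41 − 183 = 63°; Δλ = -2.6821°.
Transverse Mercator on WGS84 with k₀ = 0.9996 gives E = 323404.416 m, N = 5965585.861 m.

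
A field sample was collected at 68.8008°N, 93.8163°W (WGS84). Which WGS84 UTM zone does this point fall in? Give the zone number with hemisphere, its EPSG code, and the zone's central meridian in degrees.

Zone 15N (EPSG:32615), central meridian -93°

UTM zone = ⌊(λ + 180)/6⌋ + 1; -93.8163° ∈ [-96°, -90°) → zone 15.
Hemisphere: N (φ ≥ 0).
Central meridian λ₀ = 6×15 − 183 = -93°.
EPSG code: 32615.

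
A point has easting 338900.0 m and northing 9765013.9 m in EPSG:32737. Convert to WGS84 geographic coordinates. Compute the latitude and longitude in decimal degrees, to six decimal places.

Zone 37S: λ₀ = 39°, k₀ = 0.9996, false easting 500000 m, false northing 10000000 m.
Meridian distance M = (N − FN)/k₀ = -235080.1 m.
Inverse transverse Mercator on WGS84 gives φ = -2.12529977°, λ = 37.55140003°.

lat -2.125300°, lon 37.551400°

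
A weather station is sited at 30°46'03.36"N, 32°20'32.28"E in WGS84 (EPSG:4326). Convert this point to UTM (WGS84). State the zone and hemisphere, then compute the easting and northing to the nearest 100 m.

Zone 36N: E 437100 m, N 3404000 m

Longitude 32.3423° lies in the 6° band [30°, 36°), giving zone 36; latitude is north of the equator, so 36N.
Zone 36 central meridian λ₀ = 6×36 − 183 = 33°; Δλ = -0.6577°.
Transverse Mercator on WGS84 with k₀ = 0.9996 gives E = 437059.554 m, N = 3404031.444 m.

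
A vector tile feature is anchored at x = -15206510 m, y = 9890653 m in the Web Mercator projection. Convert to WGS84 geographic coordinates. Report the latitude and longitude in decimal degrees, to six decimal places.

R = 6378137 m. λ = x/R = -136.60240351°.
φ = 2·arctan(exp(y/R)) − 90° = 2·arctan(4.71483) − 90° = 66.05039823°.

lat 66.050398°, lon -136.602404°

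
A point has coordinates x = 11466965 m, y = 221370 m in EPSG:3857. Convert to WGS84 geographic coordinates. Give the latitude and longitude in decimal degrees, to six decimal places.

R = 6378137 m. λ = x/R = 103.00949922°.
φ = 2·arctan(exp(y/R)) − 90° = 2·arctan(1.03532) − 90° = 1.98820141°.

lat 1.988201°, lon 103.009499°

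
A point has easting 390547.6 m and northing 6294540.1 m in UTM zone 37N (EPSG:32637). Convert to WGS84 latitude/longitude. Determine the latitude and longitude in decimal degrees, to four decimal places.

Zone 37N: λ₀ = 39°, k₀ = 0.9996, false easting 500000 m.
Meridian distance M = (N − FN)/k₀ = 6297058.9 m.
Inverse transverse Mercator on WGS84 gives φ = 56.78189984°, λ = 37.20860055°.

lat 56.7819°, lon 37.2086°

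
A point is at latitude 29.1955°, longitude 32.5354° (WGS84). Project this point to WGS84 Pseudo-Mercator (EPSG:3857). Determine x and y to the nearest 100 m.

x 3621800 m, y 3400600 m

Web Mercator is spherical with R = a = 6378137 m.
x = R·λ = 6378137 × 0.567849853 = 3621824.161 m.
y = R·ln tan(π/4 + φ/2) = 6378137 × 0.533157631 = 3400552.414 m.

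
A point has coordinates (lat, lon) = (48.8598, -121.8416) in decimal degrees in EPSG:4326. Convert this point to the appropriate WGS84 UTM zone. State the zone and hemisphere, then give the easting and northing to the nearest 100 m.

Zone 10N: E 585000 m, N 5412500 m

Longitude -121.8416° lies in the 6° band [-126°, -120°), giving zone 10; latitude is north of the equator, so 10N.
Zone 10 central meridian λ₀ = 6×10 − 183 = -123°; Δλ = +1.1584°.
Transverse Mercator on WGS84 with k₀ = 0.9996 gives E = 584965.085 m, N = 5412517.489 m.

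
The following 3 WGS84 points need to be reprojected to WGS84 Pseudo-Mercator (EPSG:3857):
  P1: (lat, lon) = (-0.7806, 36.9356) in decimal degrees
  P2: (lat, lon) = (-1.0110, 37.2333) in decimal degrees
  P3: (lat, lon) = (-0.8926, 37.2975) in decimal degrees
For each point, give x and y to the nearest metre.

P1: x 4111652 m, y -86899 m; P2: x 4144792 m, y -112550 m; P3: x 4151939 m, y -99368 m

Web Mercator: x = R·λ, y = R·ln tan(π/4+φ/2), R = 6378137 m.
P1 (-0.7806°, 36.9356°) → (4111652.184, -86898.683) m.
P2 (-1.0110°, 37.2333°) → (4144791.997, -112549.846) m.
P3 (-0.8926°, 37.2975°) → (4151938.708, -99367.797) m.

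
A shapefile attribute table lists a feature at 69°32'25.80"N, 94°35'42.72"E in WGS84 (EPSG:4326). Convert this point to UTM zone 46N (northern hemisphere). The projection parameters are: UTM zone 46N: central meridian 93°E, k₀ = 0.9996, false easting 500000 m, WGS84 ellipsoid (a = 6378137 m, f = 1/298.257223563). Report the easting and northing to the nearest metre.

E 562223 m, N 7715444 m

Zone 46 central meridian λ₀ = 6×46 − 183 = 93°; Δλ = +1.5952°.
Transverse Mercator on WGS84 with k₀ = 0.9996 gives E = 562223.346 m, N = 7715443.853 m.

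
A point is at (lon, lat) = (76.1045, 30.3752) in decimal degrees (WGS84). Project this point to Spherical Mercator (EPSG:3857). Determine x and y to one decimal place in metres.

x 8471914.2 m, y 3551870.1 m

Web Mercator is spherical with R = a = 6378137 m.
x = R·λ = 6378137 × 1.328274101 = 8471914.187 m.
y = R·ln tan(π/4 + φ/2) = 6378137 × 0.556882057 = 3551870.052 m.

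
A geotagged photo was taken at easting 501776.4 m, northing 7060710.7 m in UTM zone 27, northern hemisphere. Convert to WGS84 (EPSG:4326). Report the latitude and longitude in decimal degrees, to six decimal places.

Zone 27N: λ₀ = -21°, k₀ = 0.9996, false easting 500000 m.
Meridian distance M = (N − FN)/k₀ = 7063536.1 m.
Inverse transverse Mercator on WGS84 gives φ = 63.67420005°, λ = -20.96409926°.

lat 63.674200°, lon -20.964099°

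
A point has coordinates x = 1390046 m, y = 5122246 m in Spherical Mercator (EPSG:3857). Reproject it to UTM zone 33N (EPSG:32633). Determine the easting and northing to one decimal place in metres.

E 291029.1 m, N 4624061.2 m

Web Mercator inverse (R = 6378137 m) → φ = 41.74089872°, λ = 12.48699567°.
UTM 33N forward: E = 291029.093 m, N = 4624061.227 m.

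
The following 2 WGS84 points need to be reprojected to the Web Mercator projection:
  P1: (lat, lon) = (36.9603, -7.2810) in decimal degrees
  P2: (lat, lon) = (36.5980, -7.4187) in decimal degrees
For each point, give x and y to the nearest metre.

Web Mercator: x = R·λ, y = R·ln tan(π/4+φ/2), R = 6378137 m.
P1 (36.9603°, -7.2810°) → (-810517.212, 4433574.563) m.
P2 (36.5980°, -7.4187°) → (-825845.906, 4383220.322) m.

P1: x -810517 m, y 4433575 m; P2: x -825846 m, y 4383220 m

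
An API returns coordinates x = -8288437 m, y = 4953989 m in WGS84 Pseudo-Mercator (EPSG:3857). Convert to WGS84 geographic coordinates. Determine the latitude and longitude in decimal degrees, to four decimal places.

R = 6378137 m. λ = x/R = -74.45629639°.
φ = 2·arctan(exp(y/R)) − 90° = 2·arctan(2.17432) − 90° = 40.60320163°.

lat 40.6032°, lon -74.4563°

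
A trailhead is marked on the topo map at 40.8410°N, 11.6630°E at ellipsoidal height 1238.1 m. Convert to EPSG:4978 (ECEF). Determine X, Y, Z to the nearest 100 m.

X 4733300 m, Y 977000 m, Z 4149900 m

WGS84: a = 6378137 m, e² = 0.006694380; N(φ) = a/√(1−e²sin²φ) = 6387286.833 m.
X = (N+h)·cosφ·cosλ = 4733307.246 m; Y = (N+h)·cosφ·sinλ = 977033.509 m; Z = (N(1−e²)+h)·sinφ = 4149890.661 m.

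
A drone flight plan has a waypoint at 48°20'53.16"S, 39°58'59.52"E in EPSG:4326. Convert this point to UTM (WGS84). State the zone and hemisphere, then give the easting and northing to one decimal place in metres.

Zone 37S: E 572847.1 m, N 4644541.7 m

Longitude 39.9832° lies in the 6° band [36°, 42°), giving zone 37; latitude is south of the equator, so 37S.
Zone 37 central meridian λ₀ = 6×37 − 183 = 39°; Δλ = +0.9832°.
Transverse Mercator on WGS84 with k₀ = 0.9996 gives E = 572847.135 m, N = 4644541.686 m.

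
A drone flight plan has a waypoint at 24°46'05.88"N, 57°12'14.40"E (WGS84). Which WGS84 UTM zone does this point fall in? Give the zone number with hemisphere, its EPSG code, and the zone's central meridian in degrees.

Zone 40N (EPSG:32640), central meridian 57°

UTM zone = ⌊(λ + 180)/6⌋ + 1; 57.2040° ∈ [54°, 60°) → zone 40.
Hemisphere: N (φ ≥ 0).
Central meridian λ₀ = 6×40 − 183 = 57°.
EPSG code: 32640.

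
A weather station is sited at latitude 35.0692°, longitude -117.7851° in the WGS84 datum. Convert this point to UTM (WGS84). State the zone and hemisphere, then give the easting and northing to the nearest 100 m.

Longitude -117.7851° lies in the 6° band [-120°, -114°), giving zone 11; latitude is north of the equator, so 11N.
Zone 11 central meridian λ₀ = 6×11 − 183 = -117°; Δλ = -0.7851°.
Transverse Mercator on WGS84 with k₀ = 0.9996 gives E = 428417.924 m, N = 3880998.920 m.

Zone 11N: E 428400 m, N 3881000 m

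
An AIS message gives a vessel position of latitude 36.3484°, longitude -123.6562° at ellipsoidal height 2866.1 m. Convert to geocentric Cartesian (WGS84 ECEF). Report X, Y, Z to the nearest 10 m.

X -2851670 m, Y -4282990 m, Z 3761100 m

WGS84: a = 6378137 m, e² = 0.006694380; N(φ) = a/√(1−e²sin²φ) = 6385649.798 m.
X = (N+h)·cosφ·cosλ = -2851672.542 m; Y = (N+h)·cosφ·sinλ = -4282991.951 m; Z = (N(1−e²)+h)·sinφ = 3761097.099 m.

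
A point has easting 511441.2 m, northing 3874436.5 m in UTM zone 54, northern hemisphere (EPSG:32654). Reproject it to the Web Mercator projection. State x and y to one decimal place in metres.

Unproject from UTM 54N (λ₀ = 141°) → φ = 35.01250043°, λ = 141.12539978°.
Web Mercator (R = 6378137 m): x = 15710007.641 m, y = 4165580.033 m.

x 15710007.6 m, y 4165580.0 m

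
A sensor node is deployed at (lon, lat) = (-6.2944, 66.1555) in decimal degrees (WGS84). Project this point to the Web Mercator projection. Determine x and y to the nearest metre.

Web Mercator is spherical with R = a = 6378137 m.
x = R·λ = 6378137 × -0.109858004 = -700689.403 m.
y = R·ln tan(π/4 + φ/2) = 6378137 × 1.555240172 = 9919534.886 m.

x -700689 m, y 9919535 m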